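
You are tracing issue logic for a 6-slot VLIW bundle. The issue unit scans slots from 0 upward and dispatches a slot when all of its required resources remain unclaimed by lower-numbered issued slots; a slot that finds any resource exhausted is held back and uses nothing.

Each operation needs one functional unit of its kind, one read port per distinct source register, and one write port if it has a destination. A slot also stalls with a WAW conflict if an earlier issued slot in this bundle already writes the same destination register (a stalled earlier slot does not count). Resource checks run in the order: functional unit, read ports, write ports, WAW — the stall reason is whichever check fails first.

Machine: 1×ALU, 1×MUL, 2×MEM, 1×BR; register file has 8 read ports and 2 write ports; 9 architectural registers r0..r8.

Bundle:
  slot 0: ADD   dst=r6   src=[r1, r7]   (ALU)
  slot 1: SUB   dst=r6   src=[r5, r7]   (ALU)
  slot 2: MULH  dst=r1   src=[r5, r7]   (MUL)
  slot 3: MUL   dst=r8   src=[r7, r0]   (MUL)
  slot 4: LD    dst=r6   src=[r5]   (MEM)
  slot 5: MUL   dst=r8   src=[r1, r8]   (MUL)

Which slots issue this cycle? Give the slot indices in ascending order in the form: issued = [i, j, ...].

slot 0 (ALU): ISSUE — free A0,Mu1,Ld2,B1 rp6 wp1
slot 1 (ALU): stall FU — free A0,Mu1,Ld2,B1 rp6 wp1
slot 2 (MUL): ISSUE — free A0,Mu0,Ld2,B1 rp4 wp0
slot 3 (MUL): stall FU — free A0,Mu0,Ld2,B1 rp4 wp0
slot 4 (MEM): stall WR_PORT — free A0,Mu0,Ld2,B1 rp4 wp0
slot 5 (MUL): stall FU — free A0,Mu0,Ld2,B1 rp4 wp0

issued = [0, 2]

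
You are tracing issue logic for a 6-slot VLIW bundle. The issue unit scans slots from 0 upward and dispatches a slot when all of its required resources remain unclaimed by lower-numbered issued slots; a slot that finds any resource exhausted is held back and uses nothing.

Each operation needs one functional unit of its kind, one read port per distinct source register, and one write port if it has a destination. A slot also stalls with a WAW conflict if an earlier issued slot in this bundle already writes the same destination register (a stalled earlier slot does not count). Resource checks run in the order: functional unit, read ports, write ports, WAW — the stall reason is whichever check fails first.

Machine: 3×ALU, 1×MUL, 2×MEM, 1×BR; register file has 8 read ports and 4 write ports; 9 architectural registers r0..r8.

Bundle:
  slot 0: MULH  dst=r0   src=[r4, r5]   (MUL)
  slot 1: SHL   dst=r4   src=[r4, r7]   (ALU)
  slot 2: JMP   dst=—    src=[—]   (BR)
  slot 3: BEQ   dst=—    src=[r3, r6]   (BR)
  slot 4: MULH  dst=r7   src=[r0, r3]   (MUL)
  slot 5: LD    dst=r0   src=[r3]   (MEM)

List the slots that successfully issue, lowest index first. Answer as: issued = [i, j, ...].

#0 MUL src=r4,r5 dispatched  <A:3 Mu:0 Ld:2 B:1 rd:6 wr:3>
#1 ALU src=r4,r7 dispatched  <A:2 Mu:0 Ld:2 B:1 rd:4 wr:2>
#2 BR src=- dispatched  <A:2 Mu:0 Ld:2 B:0 rd:4 wr:2>
#3 BR src=r3,r6 held:FU  <A:2 Mu:0 Ld:2 B:0 rd:4 wr:2>
#4 MUL src=r0,r3 held:FU  <A:2 Mu:0 Ld:2 B:0 rd:4 wr:2>
#5 MEM src=r3 held:WAW  <A:2 Mu:0 Ld:2 B:0 rd:4 wr:2>

issued = [0, 1, 2]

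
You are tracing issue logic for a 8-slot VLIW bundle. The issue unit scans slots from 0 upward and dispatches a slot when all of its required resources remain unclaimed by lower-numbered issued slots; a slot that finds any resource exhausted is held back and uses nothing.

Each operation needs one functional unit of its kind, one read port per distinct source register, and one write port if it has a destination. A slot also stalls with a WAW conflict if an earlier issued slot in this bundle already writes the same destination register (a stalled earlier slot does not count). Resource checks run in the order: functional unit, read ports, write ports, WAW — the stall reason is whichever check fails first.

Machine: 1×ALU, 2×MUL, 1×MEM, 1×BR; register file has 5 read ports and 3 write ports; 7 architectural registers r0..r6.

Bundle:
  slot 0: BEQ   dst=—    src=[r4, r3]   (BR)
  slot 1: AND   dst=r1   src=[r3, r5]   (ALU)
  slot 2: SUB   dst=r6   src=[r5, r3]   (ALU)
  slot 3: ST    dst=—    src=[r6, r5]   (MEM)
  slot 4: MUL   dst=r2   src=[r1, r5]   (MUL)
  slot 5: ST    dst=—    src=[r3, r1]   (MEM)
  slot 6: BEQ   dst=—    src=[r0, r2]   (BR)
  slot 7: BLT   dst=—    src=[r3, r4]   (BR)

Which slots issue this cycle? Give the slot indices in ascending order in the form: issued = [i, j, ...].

issued = [0, 1]

slot 0 (BR): ISSUE — free A1,Mu2,Ld1,B0 rp3 wp3
slot 1 (ALU): ISSUE — free A0,Mu2,Ld1,B0 rp1 wp2
slot 2 (ALU): stall FU — free A0,Mu2,Ld1,B0 rp1 wp2
slot 3 (MEM): stall RD_PORT — free A0,Mu2,Ld1,B0 rp1 wp2
slot 4 (MUL): stall RD_PORT — free A0,Mu2,Ld1,B0 rp1 wp2
slot 5 (MEM): stall RD_PORT — free A0,Mu2,Ld1,B0 rp1 wp2
slot 6 (BR): stall FU — free A0,Mu2,Ld1,B0 rp1 wp2
slot 7 (BR): stall FU — free A0,Mu2,Ld1,B0 rp1 wp2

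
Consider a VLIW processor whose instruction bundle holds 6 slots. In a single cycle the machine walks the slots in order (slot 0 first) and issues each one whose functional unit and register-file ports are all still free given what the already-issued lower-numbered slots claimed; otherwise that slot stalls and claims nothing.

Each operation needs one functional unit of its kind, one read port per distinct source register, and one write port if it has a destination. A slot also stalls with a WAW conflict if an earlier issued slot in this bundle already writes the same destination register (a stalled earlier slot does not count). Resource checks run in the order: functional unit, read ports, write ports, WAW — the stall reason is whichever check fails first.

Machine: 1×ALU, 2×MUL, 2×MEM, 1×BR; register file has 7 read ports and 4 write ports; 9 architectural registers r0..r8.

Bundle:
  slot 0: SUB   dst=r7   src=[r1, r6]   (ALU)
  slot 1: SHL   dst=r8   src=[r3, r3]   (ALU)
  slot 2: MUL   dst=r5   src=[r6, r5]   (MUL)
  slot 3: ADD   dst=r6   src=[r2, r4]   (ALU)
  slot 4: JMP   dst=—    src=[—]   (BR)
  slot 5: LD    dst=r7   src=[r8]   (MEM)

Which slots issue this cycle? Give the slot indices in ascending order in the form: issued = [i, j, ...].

issued = [0, 2, 4]

#0 ALU src=r1,r6 dispatched  <A:0 Mu:2 Ld:2 B:1 rd:5 wr:3>
#1 ALU src=r3,r3 held:FU  <A:0 Mu:2 Ld:2 B:1 rd:5 wr:3>
#2 MUL src=r6,r5 dispatched  <A:0 Mu:1 Ld:2 B:1 rd:3 wr:2>
#3 ALU src=r2,r4 held:FU  <A:0 Mu:1 Ld:2 B:1 rd:3 wr:2>
#4 BR src=- dispatched  <A:0 Mu:1 Ld:2 B:0 rd:3 wr:2>
#5 MEM src=r8 held:WAW  <A:0 Mu:1 Ld:2 B:0 rd:3 wr:2>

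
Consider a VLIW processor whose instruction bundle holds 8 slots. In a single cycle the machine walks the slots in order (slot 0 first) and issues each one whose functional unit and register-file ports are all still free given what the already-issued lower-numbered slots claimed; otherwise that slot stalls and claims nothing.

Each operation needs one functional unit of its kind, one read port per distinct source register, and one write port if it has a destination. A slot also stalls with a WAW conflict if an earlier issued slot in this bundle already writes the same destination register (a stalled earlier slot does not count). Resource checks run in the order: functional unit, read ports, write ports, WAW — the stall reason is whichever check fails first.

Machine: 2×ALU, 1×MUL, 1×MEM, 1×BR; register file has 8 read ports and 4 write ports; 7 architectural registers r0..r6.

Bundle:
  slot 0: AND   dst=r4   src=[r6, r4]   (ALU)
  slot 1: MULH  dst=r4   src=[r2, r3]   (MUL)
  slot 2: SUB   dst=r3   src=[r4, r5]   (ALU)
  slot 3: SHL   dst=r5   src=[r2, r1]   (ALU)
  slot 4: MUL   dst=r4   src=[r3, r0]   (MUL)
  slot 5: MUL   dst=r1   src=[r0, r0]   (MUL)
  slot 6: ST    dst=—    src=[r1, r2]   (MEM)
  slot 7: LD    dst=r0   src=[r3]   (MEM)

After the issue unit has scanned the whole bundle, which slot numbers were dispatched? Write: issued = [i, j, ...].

issued = [0, 2, 5, 6]

[0] ALU needs rd=2 wr=1: ok; after: ALU=1 MUL=1 MEM=1 BR=1, R=6, W=3
[1] MUL needs rd=2 wr=1: WAW; after: ALU=1 MUL=1 MEM=1 BR=1, R=6, W=3
[2] ALU needs rd=2 wr=1: ok; after: ALU=0 MUL=1 MEM=1 BR=1, R=4, W=2
[3] ALU needs rd=2 wr=1: FU; after: ALU=0 MUL=1 MEM=1 BR=1, R=4, W=2
[4] MUL needs rd=2 wr=1: WAW; after: ALU=0 MUL=1 MEM=1 BR=1, R=4, W=2
[5] MUL needs rd=1 wr=1: ok; after: ALU=0 MUL=0 MEM=1 BR=1, R=3, W=1
[6] MEM needs rd=2 wr=0: ok; after: ALU=0 MUL=0 MEM=0 BR=1, R=1, W=1
[7] MEM needs rd=1 wr=1: FU; after: ALU=0 MUL=0 MEM=0 BR=1, R=1, W=1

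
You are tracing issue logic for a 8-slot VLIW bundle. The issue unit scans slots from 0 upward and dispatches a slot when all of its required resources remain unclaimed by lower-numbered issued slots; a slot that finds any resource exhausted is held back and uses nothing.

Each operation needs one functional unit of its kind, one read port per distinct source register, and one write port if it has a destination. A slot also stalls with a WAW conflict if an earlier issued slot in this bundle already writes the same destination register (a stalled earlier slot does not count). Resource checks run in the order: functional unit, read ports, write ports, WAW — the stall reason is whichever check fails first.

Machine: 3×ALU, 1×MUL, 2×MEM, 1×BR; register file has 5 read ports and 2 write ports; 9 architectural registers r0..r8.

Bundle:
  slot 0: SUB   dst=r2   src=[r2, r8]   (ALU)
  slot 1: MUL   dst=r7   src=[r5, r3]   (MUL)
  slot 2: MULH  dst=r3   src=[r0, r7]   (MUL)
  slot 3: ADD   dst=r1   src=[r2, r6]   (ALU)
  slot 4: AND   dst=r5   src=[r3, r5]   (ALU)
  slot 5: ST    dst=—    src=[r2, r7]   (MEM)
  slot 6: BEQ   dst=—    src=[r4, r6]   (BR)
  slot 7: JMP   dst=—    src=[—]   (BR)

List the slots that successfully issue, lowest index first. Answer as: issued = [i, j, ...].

issued = [0, 1, 7]

#0 ALU src=r2,r8 dispatched  <A:2 Mu:1 Ld:2 B:1 rd:3 wr:1>
#1 MUL src=r5,r3 dispatched  <A:2 Mu:0 Ld:2 B:1 rd:1 wr:0>
#2 MUL src=r0,r7 held:FU  <A:2 Mu:0 Ld:2 B:1 rd:1 wr:0>
#3 ALU src=r2,r6 held:RD_PORT  <A:2 Mu:0 Ld:2 B:1 rd:1 wr:0>
#4 ALU src=r3,r5 held:RD_PORT  <A:2 Mu:0 Ld:2 B:1 rd:1 wr:0>
#5 MEM src=r2,r7 held:RD_PORT  <A:2 Mu:0 Ld:2 B:1 rd:1 wr:0>
#6 BR src=r4,r6 held:RD_PORT  <A:2 Mu:0 Ld:2 B:1 rd:1 wr:0>
#7 BR src=- dispatched  <A:2 Mu:0 Ld:2 B:0 rd:1 wr:0>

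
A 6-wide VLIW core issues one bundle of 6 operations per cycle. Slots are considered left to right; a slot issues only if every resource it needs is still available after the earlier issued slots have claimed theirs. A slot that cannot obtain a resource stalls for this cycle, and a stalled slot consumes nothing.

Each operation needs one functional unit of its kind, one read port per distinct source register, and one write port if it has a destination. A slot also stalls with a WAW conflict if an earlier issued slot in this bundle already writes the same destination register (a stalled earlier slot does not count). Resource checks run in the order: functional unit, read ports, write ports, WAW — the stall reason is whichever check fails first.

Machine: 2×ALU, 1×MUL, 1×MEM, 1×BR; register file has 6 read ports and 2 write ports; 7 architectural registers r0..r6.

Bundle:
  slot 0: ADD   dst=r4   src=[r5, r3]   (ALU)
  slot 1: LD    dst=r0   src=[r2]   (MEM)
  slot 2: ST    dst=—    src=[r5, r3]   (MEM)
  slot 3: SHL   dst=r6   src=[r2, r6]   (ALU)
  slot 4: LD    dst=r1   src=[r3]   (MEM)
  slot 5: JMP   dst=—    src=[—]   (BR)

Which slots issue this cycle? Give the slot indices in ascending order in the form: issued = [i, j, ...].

issued = [0, 1, 5]

[0] ALU needs rd=2 wr=1: ok; after: ALU=1 MUL=1 MEM=1 BR=1, R=4, W=1
[1] MEM needs rd=1 wr=1: ok; after: ALU=1 MUL=1 MEM=0 BR=1, R=3, W=0
[2] MEM needs rd=2 wr=0: FU; after: ALU=1 MUL=1 MEM=0 BR=1, R=3, W=0
[3] ALU needs rd=2 wr=1: WR_PORT; after: ALU=1 MUL=1 MEM=0 BR=1, R=3, W=0
[4] MEM needs rd=1 wr=1: FU; after: ALU=1 MUL=1 MEM=0 BR=1, R=3, W=0
[5] BR needs rd=0 wr=0: ok; after: ALU=1 MUL=1 MEM=0 BR=0, R=3, W=0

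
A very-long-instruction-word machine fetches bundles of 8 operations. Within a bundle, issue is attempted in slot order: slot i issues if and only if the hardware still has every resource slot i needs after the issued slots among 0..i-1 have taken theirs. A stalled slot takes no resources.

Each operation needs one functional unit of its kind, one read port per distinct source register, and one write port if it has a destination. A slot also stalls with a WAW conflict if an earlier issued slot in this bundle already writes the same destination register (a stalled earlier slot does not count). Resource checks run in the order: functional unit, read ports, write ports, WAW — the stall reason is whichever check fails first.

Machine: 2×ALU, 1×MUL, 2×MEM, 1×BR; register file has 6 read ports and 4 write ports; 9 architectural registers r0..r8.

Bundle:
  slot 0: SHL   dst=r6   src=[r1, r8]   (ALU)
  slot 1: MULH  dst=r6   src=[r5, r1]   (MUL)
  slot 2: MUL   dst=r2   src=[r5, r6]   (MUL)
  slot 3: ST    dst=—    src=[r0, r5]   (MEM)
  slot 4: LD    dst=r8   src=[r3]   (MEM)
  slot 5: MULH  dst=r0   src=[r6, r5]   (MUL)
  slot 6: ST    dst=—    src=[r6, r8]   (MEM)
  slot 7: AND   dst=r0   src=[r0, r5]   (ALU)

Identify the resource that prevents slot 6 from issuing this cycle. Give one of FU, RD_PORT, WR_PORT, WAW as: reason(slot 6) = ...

#0 ALU src=r1,r8 dispatched  <A:1 Mu:1 Ld:2 B:1 rd:4 wr:3>
#1 MUL src=r5,r1 held:WAW  <A:1 Mu:1 Ld:2 B:1 rd:4 wr:3>
#2 MUL src=r5,r6 dispatched  <A:1 Mu:0 Ld:2 B:1 rd:2 wr:2>
#3 MEM src=r0,r5 dispatched  <A:1 Mu:0 Ld:1 B:1 rd:0 wr:2>
#4 MEM src=r3 held:RD_PORT  <A:1 Mu:0 Ld:1 B:1 rd:0 wr:2>
#5 MUL src=r6,r5 held:FU  <A:1 Mu:0 Ld:1 B:1 rd:0 wr:2>
#6 MEM src=r6,r8 held:RD_PORT  <A:1 Mu:0 Ld:1 B:1 rd:0 wr:2>
#7 ALU src=r0,r5 held:RD_PORT  <A:1 Mu:0 Ld:1 B:1 rd:0 wr:2>

reason(slot 6) = RD_PORT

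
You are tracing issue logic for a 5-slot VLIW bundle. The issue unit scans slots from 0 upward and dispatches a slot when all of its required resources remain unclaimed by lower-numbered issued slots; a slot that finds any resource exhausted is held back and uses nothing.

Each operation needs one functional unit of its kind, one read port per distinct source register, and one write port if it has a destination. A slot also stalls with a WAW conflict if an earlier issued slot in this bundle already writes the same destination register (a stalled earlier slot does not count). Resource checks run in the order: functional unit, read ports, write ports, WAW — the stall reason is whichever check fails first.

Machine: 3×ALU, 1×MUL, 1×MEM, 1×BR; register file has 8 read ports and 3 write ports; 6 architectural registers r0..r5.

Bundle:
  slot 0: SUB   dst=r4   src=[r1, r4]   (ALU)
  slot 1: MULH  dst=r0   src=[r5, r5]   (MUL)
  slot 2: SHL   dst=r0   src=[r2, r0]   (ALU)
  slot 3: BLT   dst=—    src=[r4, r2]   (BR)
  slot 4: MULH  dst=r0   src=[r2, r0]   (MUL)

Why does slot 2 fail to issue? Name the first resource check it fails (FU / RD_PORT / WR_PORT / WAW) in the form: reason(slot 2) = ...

(0) want 1×ALU +2rd +1wr — yes → AL2|MU1|ME1|BR1|rd6|wr2
(1) want 1×MUL +1rd +1wr — yes → AL2|MU0|ME1|BR1|rd5|wr1
(2) want 1×ALU +2rd +1wr — WAW → AL2|MU0|ME1|BR1|rd5|wr1
(3) want 1×BR +2rd +0wr — yes → AL2|MU0|ME1|BR0|rd3|wr1
(4) want 1×MUL +2rd +1wr — FU → AL2|MU0|ME1|BR0|rd3|wr1

reason(slot 2) = WAW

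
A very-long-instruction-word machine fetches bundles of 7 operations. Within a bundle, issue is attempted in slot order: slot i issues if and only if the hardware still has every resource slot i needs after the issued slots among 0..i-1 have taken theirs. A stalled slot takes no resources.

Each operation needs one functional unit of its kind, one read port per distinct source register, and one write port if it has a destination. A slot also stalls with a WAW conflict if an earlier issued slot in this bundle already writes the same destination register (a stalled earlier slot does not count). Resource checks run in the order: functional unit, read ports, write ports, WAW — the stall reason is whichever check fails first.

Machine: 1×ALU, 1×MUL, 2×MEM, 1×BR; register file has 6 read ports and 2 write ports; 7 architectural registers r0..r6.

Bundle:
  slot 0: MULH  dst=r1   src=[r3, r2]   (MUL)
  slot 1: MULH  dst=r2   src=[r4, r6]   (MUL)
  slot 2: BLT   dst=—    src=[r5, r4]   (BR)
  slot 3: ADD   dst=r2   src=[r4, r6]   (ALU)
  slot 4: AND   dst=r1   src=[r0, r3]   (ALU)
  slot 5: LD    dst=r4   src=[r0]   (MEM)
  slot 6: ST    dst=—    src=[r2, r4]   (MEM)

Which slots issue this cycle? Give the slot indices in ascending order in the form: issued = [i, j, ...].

slot 0 (MUL): ISSUE — free A1,Mu0,Ld2,B1 rp4 wp1
slot 1 (MUL): stall FU — free A1,Mu0,Ld2,B1 rp4 wp1
slot 2 (BR): ISSUE — free A1,Mu0,Ld2,B0 rp2 wp1
slot 3 (ALU): ISSUE — free A0,Mu0,Ld2,B0 rp0 wp0
slot 4 (ALU): stall FU — free A0,Mu0,Ld2,B0 rp0 wp0
slot 5 (MEM): stall RD_PORT — free A0,Mu0,Ld2,B0 rp0 wp0
slot 6 (MEM): stall RD_PORT — free A0,Mu0,Ld2,B0 rp0 wp0

issued = [0, 2, 3]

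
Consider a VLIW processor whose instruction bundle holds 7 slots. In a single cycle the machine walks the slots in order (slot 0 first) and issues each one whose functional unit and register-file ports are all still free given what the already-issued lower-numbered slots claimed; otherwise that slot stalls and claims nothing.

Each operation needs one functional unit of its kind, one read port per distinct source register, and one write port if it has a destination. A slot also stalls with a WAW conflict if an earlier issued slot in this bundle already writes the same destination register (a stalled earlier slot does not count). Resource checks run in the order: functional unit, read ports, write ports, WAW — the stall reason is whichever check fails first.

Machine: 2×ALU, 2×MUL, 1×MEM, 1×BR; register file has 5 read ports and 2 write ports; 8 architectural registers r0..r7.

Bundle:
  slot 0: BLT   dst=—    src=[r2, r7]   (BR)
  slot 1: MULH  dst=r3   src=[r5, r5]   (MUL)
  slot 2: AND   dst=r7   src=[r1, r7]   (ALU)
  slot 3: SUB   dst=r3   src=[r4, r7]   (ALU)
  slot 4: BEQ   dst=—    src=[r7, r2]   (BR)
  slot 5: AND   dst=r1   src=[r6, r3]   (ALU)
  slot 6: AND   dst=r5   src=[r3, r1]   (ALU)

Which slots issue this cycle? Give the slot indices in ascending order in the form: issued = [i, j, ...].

(0) want 1×BR +2rd +0wr — yes → AL2|MU2|ME1|BR0|rd3|wr2
(1) want 1×MUL +1rd +1wr — yes → AL2|MU1|ME1|BR0|rd2|wr1
(2) want 1×ALU +2rd +1wr — yes → AL1|MU1|ME1|BR0|rd0|wr0
(3) want 1×ALU +2rd +1wr — RD_PORT → AL1|MU1|ME1|BR0|rd0|wr0
(4) want 1×BR +2rd +0wr — FU → AL1|MU1|ME1|BR0|rd0|wr0
(5) want 1×ALU +2rd +1wr — RD_PORT → AL1|MU1|ME1|BR0|rd0|wr0
(6) want 1×ALU +2rd +1wr — RD_PORT → AL1|MU1|ME1|BR0|rd0|wr0

issued = [0, 1, 2]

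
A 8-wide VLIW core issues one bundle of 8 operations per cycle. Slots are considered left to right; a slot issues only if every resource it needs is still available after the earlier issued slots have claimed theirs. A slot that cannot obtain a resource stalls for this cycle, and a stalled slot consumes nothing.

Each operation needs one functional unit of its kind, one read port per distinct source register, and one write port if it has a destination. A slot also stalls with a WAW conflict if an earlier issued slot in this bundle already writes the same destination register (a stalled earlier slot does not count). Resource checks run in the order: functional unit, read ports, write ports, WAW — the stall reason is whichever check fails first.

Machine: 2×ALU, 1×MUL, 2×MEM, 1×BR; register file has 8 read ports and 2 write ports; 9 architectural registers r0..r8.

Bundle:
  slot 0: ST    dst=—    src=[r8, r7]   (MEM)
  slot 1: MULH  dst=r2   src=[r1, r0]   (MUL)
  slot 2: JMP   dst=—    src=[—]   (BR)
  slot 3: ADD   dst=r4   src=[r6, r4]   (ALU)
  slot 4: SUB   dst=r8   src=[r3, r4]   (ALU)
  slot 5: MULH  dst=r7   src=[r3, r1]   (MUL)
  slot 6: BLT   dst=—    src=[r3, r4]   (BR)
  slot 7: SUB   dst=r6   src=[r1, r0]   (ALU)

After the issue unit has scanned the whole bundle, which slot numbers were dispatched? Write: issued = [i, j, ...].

issued = [0, 1, 2, 3]

[0] MEM needs rd=2 wr=0: ok; after: ALU=2 MUL=1 MEM=1 BR=1, R=6, W=2
[1] MUL needs rd=2 wr=1: ok; after: ALU=2 MUL=0 MEM=1 BR=1, R=4, W=1
[2] BR needs rd=0 wr=0: ok; after: ALU=2 MUL=0 MEM=1 BR=0, R=4, W=1
[3] ALU needs rd=2 wr=1: ok; after: ALU=1 MUL=0 MEM=1 BR=0, R=2, W=0
[4] ALU needs rd=2 wr=1: WR_PORT; after: ALU=1 MUL=0 MEM=1 BR=0, R=2, W=0
[5] MUL needs rd=2 wr=1: FU; after: ALU=1 MUL=0 MEM=1 BR=0, R=2, W=0
[6] BR needs rd=2 wr=0: FU; after: ALU=1 MUL=0 MEM=1 BR=0, R=2, W=0
[7] ALU needs rd=2 wr=1: WR_PORT; after: ALU=1 MUL=0 MEM=1 BR=0, R=2, W=0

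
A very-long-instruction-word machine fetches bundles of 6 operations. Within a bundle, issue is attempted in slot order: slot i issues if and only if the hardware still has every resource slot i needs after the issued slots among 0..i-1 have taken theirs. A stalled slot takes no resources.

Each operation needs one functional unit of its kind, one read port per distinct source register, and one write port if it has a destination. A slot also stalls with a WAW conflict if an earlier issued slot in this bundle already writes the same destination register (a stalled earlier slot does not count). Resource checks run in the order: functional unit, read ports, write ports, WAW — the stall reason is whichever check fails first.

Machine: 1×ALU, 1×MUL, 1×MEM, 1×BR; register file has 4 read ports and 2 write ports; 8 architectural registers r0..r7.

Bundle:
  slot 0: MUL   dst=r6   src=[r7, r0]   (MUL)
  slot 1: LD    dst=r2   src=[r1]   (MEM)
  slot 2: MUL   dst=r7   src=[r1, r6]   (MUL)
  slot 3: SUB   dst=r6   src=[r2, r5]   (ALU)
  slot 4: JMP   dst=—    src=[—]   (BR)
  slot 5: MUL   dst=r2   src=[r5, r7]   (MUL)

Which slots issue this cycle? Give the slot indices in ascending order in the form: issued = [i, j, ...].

issued = [0, 1, 4]

(0) want 1×MUL +2rd +1wr — yes → AL1|MU0|ME1|BR1|rd2|wr1
(1) want 1×MEM +1rd +1wr — yes → AL1|MU0|ME0|BR1|rd1|wr0
(2) want 1×MUL +2rd +1wr — FU → AL1|MU0|ME0|BR1|rd1|wr0
(3) want 1×ALU +2rd +1wr — RD_PORT → AL1|MU0|ME0|BR1|rd1|wr0
(4) want 1×BR +0rd +0wr — yes → AL1|MU0|ME0|BR0|rd1|wr0
(5) want 1×MUL +2rd +1wr — FU → AL1|MU0|ME0|BR0|rd1|wr0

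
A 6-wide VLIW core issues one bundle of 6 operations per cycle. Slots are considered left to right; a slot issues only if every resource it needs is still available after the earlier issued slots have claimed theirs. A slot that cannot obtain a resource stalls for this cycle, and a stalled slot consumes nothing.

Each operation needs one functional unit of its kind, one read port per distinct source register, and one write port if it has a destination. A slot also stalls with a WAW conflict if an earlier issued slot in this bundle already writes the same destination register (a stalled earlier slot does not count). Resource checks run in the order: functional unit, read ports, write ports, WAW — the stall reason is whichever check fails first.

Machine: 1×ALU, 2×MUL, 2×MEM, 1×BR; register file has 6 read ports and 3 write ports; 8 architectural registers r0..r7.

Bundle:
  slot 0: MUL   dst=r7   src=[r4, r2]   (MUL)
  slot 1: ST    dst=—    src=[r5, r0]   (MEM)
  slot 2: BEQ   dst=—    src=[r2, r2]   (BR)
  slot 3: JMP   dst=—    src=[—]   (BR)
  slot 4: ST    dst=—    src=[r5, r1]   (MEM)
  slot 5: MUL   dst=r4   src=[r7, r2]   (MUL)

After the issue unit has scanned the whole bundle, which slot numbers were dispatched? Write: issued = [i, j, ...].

  0. MUL→r7 ⇒ go  {1A/1Mu/2Ld/1B | 4r 2w}
  1. MEM ⇒ go  {1A/1Mu/1Ld/1B | 2r 2w}
  2. BR ⇒ go  {1A/1Mu/1Ld/0B | 1r 2w}
  3. BR ⇒ no(FU)  {1A/1Mu/1Ld/0B | 1r 2w}
  4. MEM ⇒ no(RD_PORT)  {1A/1Mu/1Ld/0B | 1r 2w}
  5. MUL→r4 ⇒ no(RD_PORT)  {1A/1Mu/1Ld/0B | 1r 2w}

issued = [0, 1, 2]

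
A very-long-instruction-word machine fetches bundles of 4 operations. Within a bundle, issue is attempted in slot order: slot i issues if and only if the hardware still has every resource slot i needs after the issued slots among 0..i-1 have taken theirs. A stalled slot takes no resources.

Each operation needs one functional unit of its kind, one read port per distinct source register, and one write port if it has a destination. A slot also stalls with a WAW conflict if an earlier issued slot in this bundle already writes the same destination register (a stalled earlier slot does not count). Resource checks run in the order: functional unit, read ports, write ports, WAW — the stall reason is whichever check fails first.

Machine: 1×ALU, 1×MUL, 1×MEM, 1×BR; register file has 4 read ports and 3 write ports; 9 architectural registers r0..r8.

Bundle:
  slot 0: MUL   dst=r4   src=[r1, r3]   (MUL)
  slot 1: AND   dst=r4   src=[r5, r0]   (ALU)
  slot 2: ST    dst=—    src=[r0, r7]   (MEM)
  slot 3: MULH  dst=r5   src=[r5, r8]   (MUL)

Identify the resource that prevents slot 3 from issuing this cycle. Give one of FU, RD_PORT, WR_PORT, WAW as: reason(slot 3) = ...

[0] MUL needs rd=2 wr=1: ok; after: ALU=1 MUL=0 MEM=1 BR=1, R=2, W=2
[1] ALU needs rd=2 wr=1: WAW; after: ALU=1 MUL=0 MEM=1 BR=1, R=2, W=2
[2] MEM needs rd=2 wr=0: ok; after: ALU=1 MUL=0 MEM=0 BR=1, R=0, W=2
[3] MUL needs rd=2 wr=1: FU; after: ALU=1 MUL=0 MEM=0 BR=1, R=0, W=2

reason(slot 3) = FU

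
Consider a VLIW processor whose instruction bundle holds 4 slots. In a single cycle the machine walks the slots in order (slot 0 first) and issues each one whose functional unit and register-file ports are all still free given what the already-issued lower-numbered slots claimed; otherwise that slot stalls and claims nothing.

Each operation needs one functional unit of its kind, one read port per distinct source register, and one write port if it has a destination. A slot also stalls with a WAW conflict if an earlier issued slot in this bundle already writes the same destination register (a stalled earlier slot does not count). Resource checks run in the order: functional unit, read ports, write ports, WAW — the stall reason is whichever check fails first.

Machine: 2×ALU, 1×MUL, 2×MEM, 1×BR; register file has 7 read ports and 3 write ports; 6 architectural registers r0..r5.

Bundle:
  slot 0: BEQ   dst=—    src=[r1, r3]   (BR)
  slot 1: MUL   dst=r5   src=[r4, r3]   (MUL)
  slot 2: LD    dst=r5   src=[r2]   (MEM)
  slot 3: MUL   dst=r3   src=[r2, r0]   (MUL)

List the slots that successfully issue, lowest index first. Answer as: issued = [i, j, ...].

issued = [0, 1]

(0) want 1×BR +2rd +0wr — yes → AL2|MU1|ME2|BR0|rd5|wr3
(1) want 1×MUL +2rd +1wr — yes → AL2|MU0|ME2|BR0|rd3|wr2
(2) want 1×MEM +1rd +1wr — WAW → AL2|MU0|ME2|BR0|rd3|wr2
(3) want 1×MUL +2rd +1wr — FU → AL2|MU0|ME2|BR0|rd3|wr2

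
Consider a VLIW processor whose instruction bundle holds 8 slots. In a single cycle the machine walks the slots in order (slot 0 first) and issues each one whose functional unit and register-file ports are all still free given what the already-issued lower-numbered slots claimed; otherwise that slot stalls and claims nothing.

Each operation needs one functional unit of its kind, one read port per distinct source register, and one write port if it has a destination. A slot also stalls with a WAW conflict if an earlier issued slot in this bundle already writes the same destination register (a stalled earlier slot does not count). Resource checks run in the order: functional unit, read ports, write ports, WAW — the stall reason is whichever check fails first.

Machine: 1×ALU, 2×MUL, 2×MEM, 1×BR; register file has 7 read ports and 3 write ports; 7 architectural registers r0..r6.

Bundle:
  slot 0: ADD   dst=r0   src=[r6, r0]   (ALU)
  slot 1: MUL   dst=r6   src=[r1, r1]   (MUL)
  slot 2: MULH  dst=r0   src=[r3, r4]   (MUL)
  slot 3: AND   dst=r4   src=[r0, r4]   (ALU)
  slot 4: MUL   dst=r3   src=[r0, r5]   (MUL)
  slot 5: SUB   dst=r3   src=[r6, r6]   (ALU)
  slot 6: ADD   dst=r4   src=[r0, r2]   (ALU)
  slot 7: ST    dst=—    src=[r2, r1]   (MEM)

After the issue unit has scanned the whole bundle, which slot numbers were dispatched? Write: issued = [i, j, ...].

issued = [0, 1, 4, 7]

  0. ALU→r0 ⇒ go  {0A/2Mu/2Ld/1B | 5r 2w}
  1. MUL→r6 ⇒ go  {0A/1Mu/2Ld/1B | 4r 1w}
  2. MUL→r0 ⇒ no(WAW)  {0A/1Mu/2Ld/1B | 4r 1w}
  3. ALU→r4 ⇒ no(FU)  {0A/1Mu/2Ld/1B | 4r 1w}
  4. MUL→r3 ⇒ go  {0A/0Mu/2Ld/1B | 2r 0w}
  5. ALU→r3 ⇒ no(FU)  {0A/0Mu/2Ld/1B | 2r 0w}
  6. ALU→r4 ⇒ no(FU)  {0A/0Mu/2Ld/1B | 2r 0w}
  7. MEM ⇒ go  {0A/0Mu/1Ld/1B | 0r 0w}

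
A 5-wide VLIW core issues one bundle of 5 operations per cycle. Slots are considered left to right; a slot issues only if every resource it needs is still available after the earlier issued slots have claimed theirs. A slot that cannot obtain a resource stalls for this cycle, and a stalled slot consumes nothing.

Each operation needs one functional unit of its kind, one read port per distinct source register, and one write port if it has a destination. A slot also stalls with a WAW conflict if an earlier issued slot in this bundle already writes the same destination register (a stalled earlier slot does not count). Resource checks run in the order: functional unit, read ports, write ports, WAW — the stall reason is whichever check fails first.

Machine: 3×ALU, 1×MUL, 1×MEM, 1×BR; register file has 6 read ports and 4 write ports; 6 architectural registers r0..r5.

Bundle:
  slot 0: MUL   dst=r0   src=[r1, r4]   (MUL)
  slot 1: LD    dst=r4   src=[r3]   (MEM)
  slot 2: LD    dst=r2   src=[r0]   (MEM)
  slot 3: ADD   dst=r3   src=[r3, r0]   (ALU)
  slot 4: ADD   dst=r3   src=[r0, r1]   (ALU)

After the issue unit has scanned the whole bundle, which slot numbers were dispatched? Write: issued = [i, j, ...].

issued = [0, 1, 3]

slot 0 (MUL): ISSUE — free A3,Mu0,Ld1,B1 rp4 wp3
slot 1 (MEM): ISSUE — free A3,Mu0,Ld0,B1 rp3 wp2
slot 2 (MEM): stall FU — free A3,Mu0,Ld0,B1 rp3 wp2
slot 3 (ALU): ISSUE — free A2,Mu0,Ld0,B1 rp1 wp1
slot 4 (ALU): stall RD_PORT — free A2,Mu0,Ld0,B1 rp1 wp1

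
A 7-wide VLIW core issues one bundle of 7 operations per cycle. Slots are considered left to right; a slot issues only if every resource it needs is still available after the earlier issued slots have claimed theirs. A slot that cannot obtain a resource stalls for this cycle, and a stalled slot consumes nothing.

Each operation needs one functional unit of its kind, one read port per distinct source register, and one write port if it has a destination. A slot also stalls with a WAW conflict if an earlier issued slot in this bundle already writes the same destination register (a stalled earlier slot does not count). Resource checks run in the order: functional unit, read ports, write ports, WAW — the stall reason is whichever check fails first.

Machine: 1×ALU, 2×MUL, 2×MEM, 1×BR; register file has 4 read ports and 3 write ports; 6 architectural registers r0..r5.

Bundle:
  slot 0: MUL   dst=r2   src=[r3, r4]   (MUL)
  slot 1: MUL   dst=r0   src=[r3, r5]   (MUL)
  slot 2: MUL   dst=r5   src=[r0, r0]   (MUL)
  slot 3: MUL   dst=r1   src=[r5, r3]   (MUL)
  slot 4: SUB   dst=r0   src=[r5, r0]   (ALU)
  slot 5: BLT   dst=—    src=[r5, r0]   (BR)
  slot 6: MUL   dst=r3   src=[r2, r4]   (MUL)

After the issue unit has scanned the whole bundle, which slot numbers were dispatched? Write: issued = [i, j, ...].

issued = [0, 1]

[0] MUL needs rd=2 wr=1: ok; after: ALU=1 MUL=1 MEM=2 BR=1, R=2, W=2
[1] MUL needs rd=2 wr=1: ok; after: ALU=1 MUL=0 MEM=2 BR=1, R=0, W=1
[2] MUL needs rd=1 wr=1: FU; after: ALU=1 MUL=0 MEM=2 BR=1, R=0, W=1
[3] MUL needs rd=2 wr=1: FU; after: ALU=1 MUL=0 MEM=2 BR=1, R=0, W=1
[4] ALU needs rd=2 wr=1: RD_PORT; after: ALU=1 MUL=0 MEM=2 BR=1, R=0, W=1
[5] BR needs rd=2 wr=0: RD_PORT; after: ALU=1 MUL=0 MEM=2 BR=1, R=0, W=1
[6] MUL needs rd=2 wr=1: FU; after: ALU=1 MUL=0 MEM=2 BR=1, R=0, W=1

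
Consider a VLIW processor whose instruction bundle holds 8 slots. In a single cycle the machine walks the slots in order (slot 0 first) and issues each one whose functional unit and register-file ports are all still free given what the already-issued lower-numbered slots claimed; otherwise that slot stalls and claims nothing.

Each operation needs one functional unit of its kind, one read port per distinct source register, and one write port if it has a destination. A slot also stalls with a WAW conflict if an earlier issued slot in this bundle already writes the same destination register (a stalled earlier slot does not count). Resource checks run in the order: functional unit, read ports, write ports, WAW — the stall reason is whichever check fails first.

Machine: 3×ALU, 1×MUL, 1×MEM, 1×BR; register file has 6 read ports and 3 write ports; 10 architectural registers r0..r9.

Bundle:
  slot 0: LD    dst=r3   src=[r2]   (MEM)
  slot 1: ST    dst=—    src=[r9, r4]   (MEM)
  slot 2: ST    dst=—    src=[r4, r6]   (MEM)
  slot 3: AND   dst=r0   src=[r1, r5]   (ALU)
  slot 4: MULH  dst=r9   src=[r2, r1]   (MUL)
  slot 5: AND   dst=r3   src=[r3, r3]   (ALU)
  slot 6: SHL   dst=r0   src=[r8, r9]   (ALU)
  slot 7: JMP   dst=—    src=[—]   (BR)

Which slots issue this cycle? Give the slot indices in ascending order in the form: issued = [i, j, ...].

[0] MEM needs rd=1 wr=1: ok; after: ALU=3 MUL=1 MEM=0 BR=1, R=5, W=2
[1] MEM needs rd=2 wr=0: FU; after: ALU=3 MUL=1 MEM=0 BR=1, R=5, W=2
[2] MEM needs rd=2 wr=0: FU; after: ALU=3 MUL=1 MEM=0 BR=1, R=5, W=2
[3] ALU needs rd=2 wr=1: ok; after: ALU=2 MUL=1 MEM=0 BR=1, R=3, W=1
[4] MUL needs rd=2 wr=1: ok; after: ALU=2 MUL=0 MEM=0 BR=1, R=1, W=0
[5] ALU needs rd=1 wr=1: WR_PORT; after: ALU=2 MUL=0 MEM=0 BR=1, R=1, W=0
[6] ALU needs rd=2 wr=1: RD_PORT; after: ALU=2 MUL=0 MEM=0 BR=1, R=1, W=0
[7] BR needs rd=0 wr=0: ok; after: ALU=2 MUL=0 MEM=0 BR=0, R=1, W=0

issued = [0, 3, 4, 7]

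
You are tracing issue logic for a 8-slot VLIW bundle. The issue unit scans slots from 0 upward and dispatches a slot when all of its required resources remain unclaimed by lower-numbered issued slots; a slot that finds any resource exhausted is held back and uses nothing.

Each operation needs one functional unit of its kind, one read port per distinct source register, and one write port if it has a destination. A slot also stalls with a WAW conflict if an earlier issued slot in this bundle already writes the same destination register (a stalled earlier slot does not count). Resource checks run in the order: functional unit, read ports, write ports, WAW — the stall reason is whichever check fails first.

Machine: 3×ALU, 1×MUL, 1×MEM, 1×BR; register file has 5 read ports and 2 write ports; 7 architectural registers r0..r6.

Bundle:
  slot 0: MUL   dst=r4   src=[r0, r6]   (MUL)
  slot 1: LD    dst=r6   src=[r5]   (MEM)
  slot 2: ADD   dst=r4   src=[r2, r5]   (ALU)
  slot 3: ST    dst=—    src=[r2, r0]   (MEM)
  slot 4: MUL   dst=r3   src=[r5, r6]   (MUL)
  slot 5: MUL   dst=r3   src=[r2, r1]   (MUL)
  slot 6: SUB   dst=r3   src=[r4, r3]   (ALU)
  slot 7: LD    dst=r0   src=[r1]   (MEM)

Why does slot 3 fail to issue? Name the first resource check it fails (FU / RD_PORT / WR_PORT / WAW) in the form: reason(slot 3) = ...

(0) want 1×MUL +2rd +1wr — yes → AL3|MU0|ME1|BR1|rd3|wr1
(1) want 1×MEM +1rd +1wr — yes → AL3|MU0|ME0|BR1|rd2|wr0
(2) want 1×ALU +2rd +1wr — WR_PORT → AL3|MU0|ME0|BR1|rd2|wr0
(3) want 1×MEM +2rd +0wr — FU → AL3|MU0|ME0|BR1|rd2|wr0
(4) want 1×MUL +2rd +1wr — FU → AL3|MU0|ME0|BR1|rd2|wr0
(5) want 1×MUL +2rd +1wr — FU → AL3|MU0|ME0|BR1|rd2|wr0
(6) want 1×ALU +2rd +1wr — WR_PORT → AL3|MU0|ME0|BR1|rd2|wr0
(7) want 1×MEM +1rd +1wr — FU → AL3|MU0|ME0|BR1|rd2|wr0

reason(slot 3) = FU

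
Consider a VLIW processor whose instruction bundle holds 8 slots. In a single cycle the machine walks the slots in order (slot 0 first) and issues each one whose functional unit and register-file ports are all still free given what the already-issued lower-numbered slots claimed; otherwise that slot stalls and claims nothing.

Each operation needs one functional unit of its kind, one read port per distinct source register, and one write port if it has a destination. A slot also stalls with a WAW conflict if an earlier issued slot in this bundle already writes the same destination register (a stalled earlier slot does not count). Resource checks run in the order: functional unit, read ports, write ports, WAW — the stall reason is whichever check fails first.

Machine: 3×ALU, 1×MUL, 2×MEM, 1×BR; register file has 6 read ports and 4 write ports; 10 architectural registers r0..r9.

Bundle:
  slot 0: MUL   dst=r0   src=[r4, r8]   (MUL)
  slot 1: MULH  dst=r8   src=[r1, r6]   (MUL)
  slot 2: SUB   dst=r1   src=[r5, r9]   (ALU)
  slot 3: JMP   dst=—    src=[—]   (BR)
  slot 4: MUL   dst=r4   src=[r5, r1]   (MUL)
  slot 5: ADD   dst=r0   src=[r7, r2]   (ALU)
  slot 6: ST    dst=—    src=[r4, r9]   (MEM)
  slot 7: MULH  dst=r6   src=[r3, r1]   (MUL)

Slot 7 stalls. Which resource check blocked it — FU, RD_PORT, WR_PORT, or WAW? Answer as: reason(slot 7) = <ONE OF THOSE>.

reason(slot 7) = FU

#0 MUL src=r4,r8 dispatched  <A:3 Mu:0 Ld:2 B:1 rd:4 wr:3>
#1 MUL src=r1,r6 held:FU  <A:3 Mu:0 Ld:2 B:1 rd:4 wr:3>
#2 ALU src=r5,r9 dispatched  <A:2 Mu:0 Ld:2 B:1 rd:2 wr:2>
#3 BR src=- dispatched  <A:2 Mu:0 Ld:2 B:0 rd:2 wr:2>
#4 MUL src=r5,r1 held:FU  <A:2 Mu:0 Ld:2 B:0 rd:2 wr:2>
#5 ALU src=r7,r2 held:WAW  <A:2 Mu:0 Ld:2 B:0 rd:2 wr:2>
#6 MEM src=r4,r9 dispatched  <A:2 Mu:0 Ld:1 B:0 rd:0 wr:2>
#7 MUL src=r3,r1 held:FU  <A:2 Mu:0 Ld:1 B:0 rd:0 wr:2>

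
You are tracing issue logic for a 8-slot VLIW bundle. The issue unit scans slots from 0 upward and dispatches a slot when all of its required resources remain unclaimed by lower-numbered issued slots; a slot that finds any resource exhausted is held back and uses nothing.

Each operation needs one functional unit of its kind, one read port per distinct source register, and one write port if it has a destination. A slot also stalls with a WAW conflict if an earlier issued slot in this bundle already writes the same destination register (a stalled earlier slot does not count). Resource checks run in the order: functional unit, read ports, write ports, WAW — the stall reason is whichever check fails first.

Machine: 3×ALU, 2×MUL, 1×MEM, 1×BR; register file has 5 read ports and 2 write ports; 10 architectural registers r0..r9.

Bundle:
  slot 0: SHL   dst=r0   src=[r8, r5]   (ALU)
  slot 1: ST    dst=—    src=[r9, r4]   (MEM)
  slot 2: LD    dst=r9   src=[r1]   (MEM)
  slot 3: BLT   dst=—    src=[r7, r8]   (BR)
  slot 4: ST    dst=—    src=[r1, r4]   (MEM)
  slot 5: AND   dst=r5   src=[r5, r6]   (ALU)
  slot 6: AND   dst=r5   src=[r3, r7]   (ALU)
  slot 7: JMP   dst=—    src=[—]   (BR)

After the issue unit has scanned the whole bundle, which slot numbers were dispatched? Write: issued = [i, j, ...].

  0. ALU→r0 ⇒ go  {2A/2Mu/1Ld/1B | 3r 1w}
  1. MEM ⇒ go  {2A/2Mu/0Ld/1B | 1r 1w}
  2. MEM→r9 ⇒ no(FU)  {2A/2Mu/0Ld/1B | 1r 1w}
  3. BR ⇒ no(RD_PORT)  {2A/2Mu/0Ld/1B | 1r 1w}
  4. MEM ⇒ no(FU)  {2A/2Mu/0Ld/1B | 1r 1w}
  5. ALU→r5 ⇒ no(RD_PORT)  {2A/2Mu/0Ld/1B | 1r 1w}
  6. ALU→r5 ⇒ no(RD_PORT)  {2A/2Mu/0Ld/1B | 1r 1w}
  7. BR ⇒ go  {2A/2Mu/0Ld/0B | 1r 1w}

issued = [0, 1, 7]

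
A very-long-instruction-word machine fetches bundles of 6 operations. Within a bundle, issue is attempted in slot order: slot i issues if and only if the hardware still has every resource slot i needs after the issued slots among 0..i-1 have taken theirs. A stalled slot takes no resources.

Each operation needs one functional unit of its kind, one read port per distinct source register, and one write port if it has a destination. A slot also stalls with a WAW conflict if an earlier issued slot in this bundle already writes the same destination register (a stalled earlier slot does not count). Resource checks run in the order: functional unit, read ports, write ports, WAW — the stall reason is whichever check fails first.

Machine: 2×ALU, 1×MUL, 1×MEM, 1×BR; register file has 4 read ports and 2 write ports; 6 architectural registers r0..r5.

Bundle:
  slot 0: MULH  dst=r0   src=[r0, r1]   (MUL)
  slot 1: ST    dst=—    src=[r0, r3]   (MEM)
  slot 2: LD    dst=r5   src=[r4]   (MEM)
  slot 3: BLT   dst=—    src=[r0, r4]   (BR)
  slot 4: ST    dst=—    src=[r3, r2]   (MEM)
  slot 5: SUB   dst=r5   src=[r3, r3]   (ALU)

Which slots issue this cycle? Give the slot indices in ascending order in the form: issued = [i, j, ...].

slot 0 (MUL): ISSUE — free A2,Mu0,Ld1,B1 rp2 wp1
slot 1 (MEM): ISSUE — free A2,Mu0,Ld0,B1 rp0 wp1
slot 2 (MEM): stall FU — free A2,Mu0,Ld0,B1 rp0 wp1
slot 3 (BR): stall RD_PORT — free A2,Mu0,Ld0,B1 rp0 wp1
slot 4 (MEM): stall FU — free A2,Mu0,Ld0,B1 rp0 wp1
slot 5 (ALU): stall RD_PORT — free A2,Mu0,Ld0,B1 rp0 wp1

issued = [0, 1]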